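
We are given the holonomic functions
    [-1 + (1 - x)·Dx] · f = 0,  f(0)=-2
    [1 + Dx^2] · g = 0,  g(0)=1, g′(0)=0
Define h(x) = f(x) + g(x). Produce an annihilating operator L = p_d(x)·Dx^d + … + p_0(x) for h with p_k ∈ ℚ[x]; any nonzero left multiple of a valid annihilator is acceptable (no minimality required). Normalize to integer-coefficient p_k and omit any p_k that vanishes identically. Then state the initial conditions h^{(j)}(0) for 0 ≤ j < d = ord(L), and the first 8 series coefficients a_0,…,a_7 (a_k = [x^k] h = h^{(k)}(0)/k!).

f: a_k = -2, -2, -2, -2, -2, -2, -2, -2, …
g: a_k = 1, 0, -1/2, 0, 1/24, 0, -1/720, 0, …
f+g: L₀ = lclm(L_f,L_g), ord ≤ 1+2.
L = (7 - 2·x + x^2) + (-3 + 5·x - 3·x^2 + x^3)·Dx + (7 - 2·x + x^2)·Dx^2 + (-3 + 5·x - 3·x^2 + x^3)·Dx^3  (order 3).
h: a_k = -1, -2, -5/2, -2, -47/24, -2, -1441/720, -2, …
ICs: h(0) = -1, h′(0) = -2, h′′(0) = -5.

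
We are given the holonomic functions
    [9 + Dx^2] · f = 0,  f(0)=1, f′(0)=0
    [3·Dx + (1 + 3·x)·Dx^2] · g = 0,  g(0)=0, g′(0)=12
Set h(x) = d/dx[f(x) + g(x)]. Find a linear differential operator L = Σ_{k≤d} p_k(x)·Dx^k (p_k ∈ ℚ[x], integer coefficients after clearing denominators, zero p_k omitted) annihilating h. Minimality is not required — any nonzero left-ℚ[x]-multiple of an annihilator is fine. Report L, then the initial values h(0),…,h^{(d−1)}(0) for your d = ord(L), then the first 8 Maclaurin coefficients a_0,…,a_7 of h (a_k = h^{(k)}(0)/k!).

L = (63 + 54·x + 81·x^2) + (9 + 45·x + 81·x^2 + 81·x^3)·Dx + (7 + 6·x + 9·x^2)·Dx^2 + (1 + 5·x + 9·x^2 + 9·x^3)·Dx^3  (order 3).
h: a_k = 12, -45, 108, -621/2, 972, -116883/40, 8748, -14695911/560, …
ICs: h(0) = 12, h′(0) = -45, h′′(0) = 216.

f: a_k = 1, 0, -9/2, 0, 27/8, 0, -81/80, 0, …
g: a_k = 0, 12, -18, 36, -81, 972/5, -486, 8748/7, …
Weyl lclm of L_f,L_g ⇒ L₀ (ord ≤ 4).
Differentiate: ansatz ord ≤ ord L₀ ⇒ L.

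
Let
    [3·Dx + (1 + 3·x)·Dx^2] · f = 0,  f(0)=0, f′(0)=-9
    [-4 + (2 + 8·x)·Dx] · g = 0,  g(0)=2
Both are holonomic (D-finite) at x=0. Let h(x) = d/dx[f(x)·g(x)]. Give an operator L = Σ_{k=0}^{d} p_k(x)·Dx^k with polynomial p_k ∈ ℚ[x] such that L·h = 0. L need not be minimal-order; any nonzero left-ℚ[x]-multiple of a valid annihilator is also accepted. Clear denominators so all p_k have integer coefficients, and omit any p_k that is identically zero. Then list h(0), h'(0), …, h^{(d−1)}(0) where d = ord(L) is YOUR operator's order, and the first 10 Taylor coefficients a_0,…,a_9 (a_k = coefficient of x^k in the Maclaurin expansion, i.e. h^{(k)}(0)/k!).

f: a_k = 0, -9, 27/2, -27, 243/4, -729/5, 729/2, -6561/7, 19683/8, -6561, …
g: a_k = 2, 4, -4, 8, -20, 56, -168, 528, -1716, 5720, …
Sym-product of L_f,L_g gives L₀ (≤ ord 2).
h=h₀': d/dx-closure on L₀ ⇒ L.
L = (4 + 24·x + 24·x^2) + (8 + 74·x + 216·x^2 + 192·x^3)·Dx + (1 + 13·x + 62·x^2 + 128·x^3 + 96·x^4)·Dx^2  (order 2).
h: a_k = -18, -18, 108, -450, 1737, -32616/5, 121122/5, -3135942/35, 4638141/14, -8590203/7, …
ICs: h(0) = -18, h′(0) = -18.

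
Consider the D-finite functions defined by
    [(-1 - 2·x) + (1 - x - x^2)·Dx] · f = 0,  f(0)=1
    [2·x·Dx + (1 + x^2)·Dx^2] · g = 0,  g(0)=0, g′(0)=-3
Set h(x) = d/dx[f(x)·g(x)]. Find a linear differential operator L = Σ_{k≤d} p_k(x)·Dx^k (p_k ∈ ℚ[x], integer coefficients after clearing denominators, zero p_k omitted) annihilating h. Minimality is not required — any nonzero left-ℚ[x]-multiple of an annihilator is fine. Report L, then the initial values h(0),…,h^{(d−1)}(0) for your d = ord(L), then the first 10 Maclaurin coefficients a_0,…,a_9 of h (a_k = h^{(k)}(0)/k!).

L = (2 + 30·x^2 + 24·x^3 + 36·x^4) + (4 + 10·x + 12·x^2 + 22·x^3 + 24·x^4 + 24·x^5)·Dx + (-1 - 2·x^2 + 4·x^3 + 2·x^4 + 4·x^5 + 3·x^6)·Dx^2  (order 2).
h: a_k = -3, -6, -15, -32, -68, -648/5, -1217/5, -15784/35, -5763/7, -31048/21, …
ICs: h(0) = -3, h′(0) = -6.

f: a_k = 1, 1, 2, 3, 5, 8, 13, 21, 34, 55, …
g: a_k = 0, -3, 0, 1, 0, -3/5, 0, 3/7, 0, -1/3, …
h₀=f·g: eliminate ⇒ L₀, order ≤ 1·2.
Differentiate: ansatz ord ≤ ord L₀ ⇒ L.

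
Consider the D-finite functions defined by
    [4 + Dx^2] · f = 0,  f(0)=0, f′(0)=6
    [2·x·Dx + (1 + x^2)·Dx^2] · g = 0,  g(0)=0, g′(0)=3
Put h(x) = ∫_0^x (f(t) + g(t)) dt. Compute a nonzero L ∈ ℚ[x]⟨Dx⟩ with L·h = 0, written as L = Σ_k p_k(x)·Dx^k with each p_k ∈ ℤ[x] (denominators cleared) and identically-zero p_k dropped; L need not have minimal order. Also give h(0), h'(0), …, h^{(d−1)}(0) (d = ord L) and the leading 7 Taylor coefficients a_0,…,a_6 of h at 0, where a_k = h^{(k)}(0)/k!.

L = (-32·x + 80·x^3 + 16·x^5)·Dx^2 + (4 + 32·x^2 + 36·x^4 + 8·x^6)·Dx^3 + (-8·x + 20·x^3 + 4·x^5)·Dx^4 + (1 + 8·x^2 + 9·x^4 + 2·x^6)·Dx^5  (order 5).
h: a_k = 0, 0, 9/2, 0, -5/4, 0, 7/30, …
ICs: h(0) = 0, h′(0) = 0, h′′(0) = 9, h′′′(0) = 0, h′′′′(0) = -30.

f: a_k = 0, 6, 0, -4, 0, 4/5, 0, …
g: a_k = 0, 3, 0, -1, 0, 3/5, 0, …
Weyl lclm of L_f,L_g ⇒ L₀ (ord ≤ 4).
h=∫₀ˣh₀: take L = L₀·Dx.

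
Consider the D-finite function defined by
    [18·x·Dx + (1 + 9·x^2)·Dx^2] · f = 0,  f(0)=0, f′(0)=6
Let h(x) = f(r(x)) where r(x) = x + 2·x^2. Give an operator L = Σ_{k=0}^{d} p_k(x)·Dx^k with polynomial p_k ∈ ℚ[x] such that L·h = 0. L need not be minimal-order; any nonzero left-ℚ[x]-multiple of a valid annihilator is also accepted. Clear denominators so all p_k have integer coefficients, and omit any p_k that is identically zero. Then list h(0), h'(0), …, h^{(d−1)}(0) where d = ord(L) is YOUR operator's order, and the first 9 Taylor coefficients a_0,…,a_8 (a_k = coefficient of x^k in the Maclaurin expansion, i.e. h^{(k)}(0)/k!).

L = (-4 + 18·x + 144·x^2 + 432·x^3 + 432·x^4)·Dx + (1 + 4·x + 9·x^2 + 72·x^3 + 180·x^4 + 144·x^5)·Dx^2  (order 2).
h: a_k = 0, 6, 12, -18, -108, -594/5, 828, 22842/7, -972, …
ICs: h(0) = 0, h′(0) = 6.

f: a_k = 0, 6, 0, -18, 0, 486/5, 0, -4374/7, 0, …
h₀=f(r): pull back L_f along r ⇒ L₀.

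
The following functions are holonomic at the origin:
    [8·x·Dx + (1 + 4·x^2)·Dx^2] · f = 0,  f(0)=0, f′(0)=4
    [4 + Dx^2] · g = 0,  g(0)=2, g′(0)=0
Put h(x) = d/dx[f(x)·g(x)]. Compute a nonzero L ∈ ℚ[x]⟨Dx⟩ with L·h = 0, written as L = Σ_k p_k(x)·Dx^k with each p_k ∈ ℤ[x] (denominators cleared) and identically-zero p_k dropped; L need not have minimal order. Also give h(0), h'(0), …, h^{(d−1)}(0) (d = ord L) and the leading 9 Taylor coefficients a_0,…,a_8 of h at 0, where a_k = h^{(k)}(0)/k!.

L = (880 + 9408·x^2 + 59008·x^4 + 49152·x^6 + 24576·x^8 + 16384·x^10 + 32768·x^12) + (544·x + 9088·x^3 + 35840·x^5 + 40960·x^7 + 40960·x^9 + 32768·x^11)·Dx + (240 + 2720·x^2 + 17088·x^4 + 18944·x^6 + 16384·x^8 + 16384·x^10 + 16384·x^12)·Dx^2 + (136·x + 2272·x^3 + 8960·x^5 + 10240·x^7 + 10240·x^9 + 8192·x^11)·Dx^3 + (5 + 92·x^2 + 584·x^4 + 1664·x^6 + 2560·x^8 + 3072·x^10 + 2048·x^12)·Dx^4  (order 4).
h: a_k = 8, 0, -80, 0, 784/3, 0, -41632/45, 0, 370352/105, …
ICs: h(0) = 8, h′(0) = 0, h′′(0) = -160, h′′′(0) = 0.

f: a_k = 0, 4, 0, -16/3, 0, 64/5, 0, -256/7, 0, …
g: a_k = 2, 0, -4, 0, 4/3, 0, -8/45, 0, 4/315, …
Product ⇒ symmetric product L₀, ord ≤ 4.
Derive L from L₀ (diff closure).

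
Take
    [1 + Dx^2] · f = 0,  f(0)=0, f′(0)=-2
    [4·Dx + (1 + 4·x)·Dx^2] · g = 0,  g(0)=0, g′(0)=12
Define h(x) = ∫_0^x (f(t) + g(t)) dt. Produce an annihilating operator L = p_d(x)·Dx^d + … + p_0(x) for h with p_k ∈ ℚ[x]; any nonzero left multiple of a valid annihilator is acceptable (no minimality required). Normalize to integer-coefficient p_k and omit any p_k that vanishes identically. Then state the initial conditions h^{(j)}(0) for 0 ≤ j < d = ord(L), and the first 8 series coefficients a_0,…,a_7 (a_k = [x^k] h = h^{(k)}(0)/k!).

L = (388 + 32·x + 64·x^2)·Dx^2 + (33 + 140·x + 48·x^2 + 64·x^3)·Dx^3 + (388 + 32·x + 64·x^2)·Dx^4 + (33 + 140·x + 48·x^2 + 64·x^3)·Dx^5  (order 5).
h: a_k = 0, 0, 5, -8, 193/12, -192/5, 36863/360, -2048/7, …
ICs: h(0) = 0, h′(0) = 0, h′′(0) = 10, h′′′(0) = -48, h′′′′(0) = 386.

f: a_k = 0, -2, 0, 1/3, 0, -1/60, 0, 1/2520, …
g: a_k = 0, 12, -24, 64, -192, 3072/5, -2048, 49152/7, …
h₀=f+g: left-lcm gives L₀, ord ≤ 4.
∫: right-multiply L₀ by Dx.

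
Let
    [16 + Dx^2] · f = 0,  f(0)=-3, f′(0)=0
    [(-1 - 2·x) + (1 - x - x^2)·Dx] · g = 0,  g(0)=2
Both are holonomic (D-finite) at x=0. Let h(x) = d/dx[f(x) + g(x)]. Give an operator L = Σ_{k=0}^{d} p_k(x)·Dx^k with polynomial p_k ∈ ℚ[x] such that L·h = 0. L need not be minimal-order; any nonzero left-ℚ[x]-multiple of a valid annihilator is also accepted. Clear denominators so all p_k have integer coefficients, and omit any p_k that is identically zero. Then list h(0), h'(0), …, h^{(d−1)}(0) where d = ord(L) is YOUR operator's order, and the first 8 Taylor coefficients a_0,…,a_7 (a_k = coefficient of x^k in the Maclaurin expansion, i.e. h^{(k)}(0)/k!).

f: a_k = -3, 0, 24, 0, -32, 0, 256/15, 0, …
g: a_k = 2, 2, 4, 6, 10, 16, 26, 42, …
f+g: L₀ = lclm(L_f,L_g), ord ≤ 2+1.
h₀' ⇒ L via d/dx closure of L₀.
L = (1472 + 2624·x + 2560·x^2 + 640·x^3 + 2240·x^4 + 2304·x^5 + 768·x^6) + (-272 - 112·x + 1008·x^2 - 160·x^3 - 800·x^4 + 576·x^5 + 896·x^6 + 256·x^7)·Dx + (92 + 164·x + 160·x^2 + 40·x^3 + 140·x^4 + 144·x^5 + 48·x^6)·Dx^2 + (-17 - 7·x + 63·x^2 - 10·x^3 - 50·x^4 + 36·x^5 + 56·x^6 + 16·x^7)·Dx^3  (order 3).
h: a_k = 2, 56, 18, -88, 80, 1292/5, 294, 53024/105, …
ICs: h(0) = 2, h′(0) = 56, h′′(0) = 36.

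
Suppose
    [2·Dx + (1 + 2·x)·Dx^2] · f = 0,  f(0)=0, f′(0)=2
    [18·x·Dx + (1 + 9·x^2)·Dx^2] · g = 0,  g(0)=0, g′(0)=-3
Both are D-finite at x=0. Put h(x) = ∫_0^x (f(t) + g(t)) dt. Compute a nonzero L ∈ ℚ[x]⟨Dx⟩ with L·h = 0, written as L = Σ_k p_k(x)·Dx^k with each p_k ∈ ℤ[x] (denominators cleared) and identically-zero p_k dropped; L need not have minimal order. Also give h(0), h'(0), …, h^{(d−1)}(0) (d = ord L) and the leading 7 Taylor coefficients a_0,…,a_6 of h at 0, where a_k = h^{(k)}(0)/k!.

f: a_k = 0, 2, -2, 8/3, -4, 32/5, -32/3, …
g: a_k = 0, -3, 0, 9, 0, -243/5, 0, …
f+g: L₀ = lclm(L_f,L_g), ord ≤ 2+2.
Integrate: L := L₀·Dx.
L = (-18 - 108·x + 486·x^2 + 324·x^3)·Dx^2 + (-13 - 36·x + 135·x^2 + 972·x^3 + 648·x^4)·Dx^3 + (-1 + 7·x + 18·x^2 + 81·x^3 + 243·x^4 + 162·x^5)·Dx^4  (order 4).
h: a_k = 0, 0, -1/2, -2/3, 35/12, -4/5, -211/30, …
ICs: h(0) = 0, h′(0) = 0, h′′(0) = -1, h′′′(0) = -4.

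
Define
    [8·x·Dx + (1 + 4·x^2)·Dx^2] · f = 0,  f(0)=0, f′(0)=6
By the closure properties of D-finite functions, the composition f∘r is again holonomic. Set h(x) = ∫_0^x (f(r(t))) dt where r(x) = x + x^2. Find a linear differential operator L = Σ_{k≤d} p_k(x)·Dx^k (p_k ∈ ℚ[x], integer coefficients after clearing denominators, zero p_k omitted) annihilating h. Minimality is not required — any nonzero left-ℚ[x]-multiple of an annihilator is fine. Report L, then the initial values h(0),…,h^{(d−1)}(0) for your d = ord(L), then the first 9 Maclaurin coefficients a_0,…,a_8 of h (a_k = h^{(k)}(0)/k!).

f: a_k = 0, 6, 0, -8, 0, 96/5, 0, -384/7, 0, …
f∘r: x↦r, Dx↦Dx/r' in L_f ⇒ L₀.
∫: right-multiply L₀ by Dx.
L = (-2 + 8·x + 32·x^2 + 48·x^3 + 24·x^4)·Dx^2 + (1 + 2·x + 4·x^2 + 16·x^3 + 20·x^4 + 8·x^5)·Dx^3  (order 3).
h: a_k = 0, 0, 3, 2, -2, -24/5, -4/5, 88/7, 120/7, …
ICs: h(0) = 0, h′(0) = 0, h′′(0) = 6.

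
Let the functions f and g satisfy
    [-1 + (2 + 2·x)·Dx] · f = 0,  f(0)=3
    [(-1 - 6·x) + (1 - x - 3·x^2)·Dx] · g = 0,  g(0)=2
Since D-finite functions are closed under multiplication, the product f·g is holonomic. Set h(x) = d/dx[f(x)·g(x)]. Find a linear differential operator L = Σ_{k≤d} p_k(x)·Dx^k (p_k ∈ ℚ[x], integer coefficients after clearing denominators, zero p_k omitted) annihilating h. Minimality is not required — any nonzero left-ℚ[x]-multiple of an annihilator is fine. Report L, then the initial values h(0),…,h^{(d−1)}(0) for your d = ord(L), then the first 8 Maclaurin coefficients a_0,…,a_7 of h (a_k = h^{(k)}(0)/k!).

f: a_k = 3, 3/2, -3/8, 3/16, -15/128, 21/256, -63/1024, 99/2048, …
g: a_k = 2, 2, 8, 14, 38, 80, 194, 434, …
h₀=f·g: eliminate ⇒ L₀, order ≤ 1·1.
Derive L from L₀ (diff closure).
L = (35 + 162·x + 381·x^2 + 390·x^3 + 135·x^4) + (-6 - 26·x + 6·x^2 + 122·x^3 + 150·x^4 + 54·x^5)·Dx  (order 1).
h: a_k = 9, 105/2, 1287/8, 8457/16, 187635/128, 1059039/256, 11247411/1024, 59596329/2048, …
ICs: h(0) = 9.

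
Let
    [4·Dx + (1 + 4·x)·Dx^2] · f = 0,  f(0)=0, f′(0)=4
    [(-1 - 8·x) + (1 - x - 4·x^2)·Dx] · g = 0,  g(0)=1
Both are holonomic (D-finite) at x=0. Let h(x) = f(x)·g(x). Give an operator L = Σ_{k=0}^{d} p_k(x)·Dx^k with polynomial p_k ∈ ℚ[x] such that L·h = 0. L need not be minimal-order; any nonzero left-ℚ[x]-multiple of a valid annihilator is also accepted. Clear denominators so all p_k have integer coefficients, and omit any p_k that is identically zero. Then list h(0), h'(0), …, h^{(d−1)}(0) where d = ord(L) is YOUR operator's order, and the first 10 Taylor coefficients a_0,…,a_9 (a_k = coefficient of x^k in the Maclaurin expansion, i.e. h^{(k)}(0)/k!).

L = (12 + 64·x) + (-2 + 28·x + 80·x^2)·Dx + (-1 - 3·x + 8·x^2 + 16·x^3)·Dx^2  (order 2).
h: a_k = 0, 4, -4, 100/3, -140/3, 4372/15, -8668/15, 20500/7, -795364/105, 10478948/315, …
ICs: h(0) = 0, h′(0) = 4.

f: a_k = 0, 4, -8, 64/3, -64, 1024/5, -2048/3, 16384/7, -8192, 262144/9, …
g: a_k = 1, 1, 5, 9, 29, 65, 181, 441, 1165, 2929, …
f·g: L₀ = L_f ⊗_s L_g, ord ≤ 2·1.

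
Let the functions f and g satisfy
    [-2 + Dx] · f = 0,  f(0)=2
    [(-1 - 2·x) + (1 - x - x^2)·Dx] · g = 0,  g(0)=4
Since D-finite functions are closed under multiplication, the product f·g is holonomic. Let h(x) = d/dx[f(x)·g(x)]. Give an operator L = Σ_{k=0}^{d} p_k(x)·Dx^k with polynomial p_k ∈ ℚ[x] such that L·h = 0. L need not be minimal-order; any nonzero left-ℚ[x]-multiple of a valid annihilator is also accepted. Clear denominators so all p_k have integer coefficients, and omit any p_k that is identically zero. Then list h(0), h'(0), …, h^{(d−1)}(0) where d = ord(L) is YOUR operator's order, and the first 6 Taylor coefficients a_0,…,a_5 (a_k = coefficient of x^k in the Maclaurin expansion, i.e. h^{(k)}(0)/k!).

L = (12 + 2·x - 10·x^2 + 4·x^4) + (-3 + 3·x + 5·x^2 - 2·x^3 - 2·x^4)·Dx  (order 1).
h: a_k = 24, 96, 248, 544, 1104, 32176/15, …
ICs: h(0) = 24.

f: a_k = 2, 4, 4, 8/3, 4/3, 8/15, …
g: a_k = 4, 4, 8, 12, 20, 32, …
L₀ := L_f ⊗_s L_g (sym. prod.), ord ≤ 1.
h=h₀': d/dx-closure on L₀ ⇒ L.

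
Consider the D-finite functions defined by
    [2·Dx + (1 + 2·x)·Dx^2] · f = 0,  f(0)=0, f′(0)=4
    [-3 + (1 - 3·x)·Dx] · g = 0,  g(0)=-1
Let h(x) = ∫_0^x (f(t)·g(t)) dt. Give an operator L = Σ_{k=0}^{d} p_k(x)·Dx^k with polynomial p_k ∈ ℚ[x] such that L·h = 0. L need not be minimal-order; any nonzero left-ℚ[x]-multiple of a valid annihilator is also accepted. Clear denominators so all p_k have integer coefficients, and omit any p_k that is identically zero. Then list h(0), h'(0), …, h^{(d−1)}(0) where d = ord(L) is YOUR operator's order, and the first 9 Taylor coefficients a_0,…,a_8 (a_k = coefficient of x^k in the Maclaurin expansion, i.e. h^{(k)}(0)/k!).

L = 6·Dx + (4 + 18·x)·Dx^2 + (-1 + x + 6·x^2)·Dx^3  (order 3).
h: a_k = 0, 0, -2, -8/3, -22/3, -16, -632/15, -11056/105, -9834/35, …
ICs: h(0) = 0, h′(0) = 0, h′′(0) = -4.

f: a_k = 0, 4, -4, 16/3, -8, 64/5, -64/3, 256/7, -64, …
g: a_k = -1, -3, -9, -27, -81, -243, -729, -2187, -6561, …
h₀=f·g: eliminate ⇒ L₀, order ≤ 2·1.
Integrate: L := L₀·Dx.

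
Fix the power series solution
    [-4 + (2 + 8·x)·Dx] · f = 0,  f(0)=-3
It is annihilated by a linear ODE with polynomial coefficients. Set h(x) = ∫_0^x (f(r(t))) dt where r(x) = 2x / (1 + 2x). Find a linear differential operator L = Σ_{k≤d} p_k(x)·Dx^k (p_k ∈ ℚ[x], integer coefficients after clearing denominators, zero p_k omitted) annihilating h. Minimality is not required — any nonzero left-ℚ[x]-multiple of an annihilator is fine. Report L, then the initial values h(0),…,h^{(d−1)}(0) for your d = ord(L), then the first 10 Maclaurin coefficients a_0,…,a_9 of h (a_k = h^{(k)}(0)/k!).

f: a_k = -3, -6, 6, -12, 30, -84, 252, -792, 2574, -8580, …
f∘r: x↦r, Dx↦Dx/r' in L_f ⇒ L₀.
h=∫h₀ ⇒ L = L₀·Dx.
L = -4·Dx + (1 + 12·x + 20·x^2)·Dx^2  (order 2).
h: a_k = 0, -3, -6, 16, -60, 288, -1632, 72192/7, -70176, 1510400/3, …
ICs: h(0) = 0, h′(0) = -3.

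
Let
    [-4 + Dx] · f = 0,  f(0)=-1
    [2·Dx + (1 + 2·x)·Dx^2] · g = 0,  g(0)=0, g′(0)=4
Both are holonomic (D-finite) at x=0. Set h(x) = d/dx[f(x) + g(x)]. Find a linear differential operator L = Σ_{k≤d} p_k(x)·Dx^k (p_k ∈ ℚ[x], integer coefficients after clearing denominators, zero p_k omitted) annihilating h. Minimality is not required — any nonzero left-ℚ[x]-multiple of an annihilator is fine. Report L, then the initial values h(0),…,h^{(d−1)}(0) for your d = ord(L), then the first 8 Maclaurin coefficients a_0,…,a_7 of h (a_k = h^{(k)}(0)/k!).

L = (-32 - 32·x) + (-4 - 32·x - 32·x^2)·Dx + (3 + 10·x + 8·x^2)·Dx^2  (order 2).
h: a_k = 0, -24, -16, -224/3, 64/3, -2432/15, 10496/45, -165376/315, …
ICs: h(0) = 0, h′(0) = -24.

f: a_k = -1, -4, -8, -32/3, -32/3, -128/15, -256/45, -1024/315, …
g: a_k = 0, 4, -4, 16/3, -8, 64/5, -64/3, 256/7, …
h₀=f+g: left-lcm gives L₀, ord ≤ 3.
h=h₀': d/dx-closure on L₀ ⇒ L.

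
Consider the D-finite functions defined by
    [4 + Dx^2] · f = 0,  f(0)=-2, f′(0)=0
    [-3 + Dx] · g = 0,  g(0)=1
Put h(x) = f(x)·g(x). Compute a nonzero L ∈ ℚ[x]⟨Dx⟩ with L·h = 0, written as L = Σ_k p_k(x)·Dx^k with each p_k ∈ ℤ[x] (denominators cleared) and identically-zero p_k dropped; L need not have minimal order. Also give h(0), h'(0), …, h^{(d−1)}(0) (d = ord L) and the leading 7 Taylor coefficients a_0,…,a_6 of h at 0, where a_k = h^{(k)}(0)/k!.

f: a_k = -2, 0, 4, 0, -4/3, 0, 8/45, …
g: a_k = 1, 3, 9/2, 9/2, 27/8, 81/40, 81/80, …
L₀ := L_f ⊗_s L_g (sym. prod.), ord ≤ 2.
L = 13 - 6·Dx + Dx^2  (order 2).
h: a_k = -2, -6, -5, 3, 119/12, 199/20, 407/72, …
ICs: h(0) = -2, h′(0) = -6.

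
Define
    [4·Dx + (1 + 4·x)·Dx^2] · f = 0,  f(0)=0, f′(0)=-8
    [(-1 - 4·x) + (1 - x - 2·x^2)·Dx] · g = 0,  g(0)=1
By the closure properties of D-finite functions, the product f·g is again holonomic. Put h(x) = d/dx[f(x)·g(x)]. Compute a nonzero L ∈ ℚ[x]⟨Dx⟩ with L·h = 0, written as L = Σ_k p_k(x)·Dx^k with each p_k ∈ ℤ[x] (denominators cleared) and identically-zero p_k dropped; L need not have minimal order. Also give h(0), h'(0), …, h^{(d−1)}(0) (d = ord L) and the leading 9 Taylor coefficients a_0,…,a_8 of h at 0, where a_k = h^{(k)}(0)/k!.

L = (36 + 144·x + 288·x^2) + (-1 + 24·x + 168·x^2 + 224·x^3)·Dx + (-1 - 7·x - 6·x^2 + 32·x^3 + 32·x^4)·Dx^2  (order 2).
h: a_k = -8, 16, -152, 1120/3, -2088, 34032/5, -153368/5, 799168/7, -16615384/35, …
ICs: h(0) = -8, h′(0) = 16.

f: a_k = 0, -8, 16, -128/3, 128, -2048/5, 4096/3, -32768/7, 16384, …
g: a_k = 1, 1, 3, 5, 11, 21, 43, 85, 171, …
h₀=f·g: eliminate ⇒ L₀, order ≤ 2·1.
Differentiate: ansatz ord ≤ ord L₀ ⇒ L.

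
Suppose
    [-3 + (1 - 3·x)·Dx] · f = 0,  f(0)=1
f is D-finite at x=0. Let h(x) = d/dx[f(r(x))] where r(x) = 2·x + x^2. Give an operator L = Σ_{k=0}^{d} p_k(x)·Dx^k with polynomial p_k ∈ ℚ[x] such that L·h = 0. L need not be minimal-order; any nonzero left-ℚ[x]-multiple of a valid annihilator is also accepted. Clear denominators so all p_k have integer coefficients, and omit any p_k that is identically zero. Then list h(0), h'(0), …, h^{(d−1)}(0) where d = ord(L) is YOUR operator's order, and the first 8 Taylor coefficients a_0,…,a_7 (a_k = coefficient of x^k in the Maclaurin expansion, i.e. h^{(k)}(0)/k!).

f: a_k = 1, 3, 9, 27, 81, 243, 729, 2187, …
Substitute x→r, Dx→(1/r')Dx; clear ⇒ L₀.
Differentiate: ansatz ord ≤ ord L₀ ⇒ L.
L = (13 + 18·x + 9·x^2) + (-1 + 5·x + 9·x^2 + 3·x^3)·Dx  (order 1).
h: a_k = 6, 78, 756, 6516, 52650, 408402, 3079944, 22753224, …
ICs: h(0) = 6.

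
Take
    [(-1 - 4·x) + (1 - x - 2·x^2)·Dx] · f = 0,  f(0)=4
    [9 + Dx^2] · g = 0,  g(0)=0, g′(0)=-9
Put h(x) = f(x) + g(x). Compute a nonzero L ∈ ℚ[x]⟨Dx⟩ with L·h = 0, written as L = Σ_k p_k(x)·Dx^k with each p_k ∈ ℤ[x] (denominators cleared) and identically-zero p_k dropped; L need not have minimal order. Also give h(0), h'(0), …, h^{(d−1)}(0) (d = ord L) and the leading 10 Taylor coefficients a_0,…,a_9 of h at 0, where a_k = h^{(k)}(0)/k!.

f: a_k = 4, 4, 12, 20, 44, 84, 172, 340, 684, 1364, …
g: a_k = 0, -9, 0, 27/2, 0, -243/40, 0, 729/560, 0, -729/4480, …
Sum ⇒ L₀ = lclm(L_f,L_g) in ℚ(x)⟨Dx⟩.
L = (117 + 486·x + 135·x^2 + 360·x^3 + 540·x^4 + 432·x^5) + (-45 + 63·x + 81·x^2 - 153·x^3 - 18·x^4 + 324·x^5 + 216·x^6)·Dx + (13 + 54·x + 15·x^2 + 40·x^3 + 60·x^4 + 48·x^5)·Dx^2 + (-5 + 7·x + 9·x^2 - 17·x^3 - 2·x^4 + 36·x^5 + 24·x^6)·Dx^3  (order 3).
h: a_k = 4, -5, 12, 67/2, 44, 3117/40, 172, 191129/560, 684, 6109991/4480, …
ICs: h(0) = 4, h′(0) = -5, h′′(0) = 24.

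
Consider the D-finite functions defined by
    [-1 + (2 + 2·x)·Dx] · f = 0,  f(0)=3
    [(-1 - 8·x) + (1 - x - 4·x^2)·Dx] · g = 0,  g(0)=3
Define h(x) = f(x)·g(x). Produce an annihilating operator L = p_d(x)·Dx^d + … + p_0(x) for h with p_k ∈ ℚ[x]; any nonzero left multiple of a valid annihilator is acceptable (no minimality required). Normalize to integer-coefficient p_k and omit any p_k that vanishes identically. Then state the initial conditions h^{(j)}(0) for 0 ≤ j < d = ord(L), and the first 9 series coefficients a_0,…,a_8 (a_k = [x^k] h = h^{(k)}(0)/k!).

f: a_k = 3, 3/2, -3/8, 3/16, -15/128, 21/256, -63/1024, 99/2048, -1287/32768, …
g: a_k = 3, 3, 15, 27, 87, 195, 543, 1323, 3495, …
f·g: L₀ = L_f ⊗_s L_g, ord ≤ 1·1.
L = (3 + 17·x + 12·x^2) + (-2 + 10·x^2 + 8·x^3)·Dx  (order 1).
h: a_k = 9, 27/2, 387/8, 1647/16, 37899/128, 181269/256, 1937655/1024, 9676215/2048, 402835419/32768, …
ICs: h(0) = 9.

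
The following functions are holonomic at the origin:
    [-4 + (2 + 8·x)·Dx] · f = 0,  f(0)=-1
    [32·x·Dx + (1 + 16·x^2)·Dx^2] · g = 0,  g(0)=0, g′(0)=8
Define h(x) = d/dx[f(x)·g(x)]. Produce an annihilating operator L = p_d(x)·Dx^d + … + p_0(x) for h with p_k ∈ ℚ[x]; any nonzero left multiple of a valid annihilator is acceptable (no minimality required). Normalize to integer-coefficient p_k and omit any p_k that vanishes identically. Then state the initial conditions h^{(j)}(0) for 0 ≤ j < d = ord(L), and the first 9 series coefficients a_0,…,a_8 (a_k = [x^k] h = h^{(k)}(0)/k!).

L = (20 + 640·x + 128·x^2 - 6144·x^3 - 3072·x^4) + (28 + 336·x + 1152·x^2 - 3584·x^3 - 21504·x^4 - 12288·x^5)·Dx + (3 + 8·x - 48·x^2 - 256·x^3 - 1792·x^4 - 6144·x^5 - 4096·x^6)·Dx^2  (order 2).
h: a_k = -8, -32, 176, 640/3, -6224/3, -26176/5, 603296/15, 5717504/105, -3795152/7, …
ICs: h(0) = -8, h′(0) = -32.

f: a_k = -1, -2, 2, -4, 10, -28, 84, -264, 858, …
g: a_k = 0, 8, 0, -128/3, 0, 2048/5, 0, -32768/7, 0, …
Sym-product of L_f,L_g gives L₀ (≤ ord 2).
Differentiate: ansatz ord ≤ ord L₀ ⇒ L.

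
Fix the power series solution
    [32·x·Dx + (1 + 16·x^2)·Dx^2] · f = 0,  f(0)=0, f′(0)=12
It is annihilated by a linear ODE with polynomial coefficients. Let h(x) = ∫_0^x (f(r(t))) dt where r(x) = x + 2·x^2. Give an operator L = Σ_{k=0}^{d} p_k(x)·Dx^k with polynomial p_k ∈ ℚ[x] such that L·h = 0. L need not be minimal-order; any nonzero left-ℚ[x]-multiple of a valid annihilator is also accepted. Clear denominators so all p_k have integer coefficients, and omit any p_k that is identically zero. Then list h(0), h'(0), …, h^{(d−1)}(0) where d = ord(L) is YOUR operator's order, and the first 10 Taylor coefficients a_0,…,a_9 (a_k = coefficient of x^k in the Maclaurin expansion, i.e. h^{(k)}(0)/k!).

f: a_k = 0, 12, 0, -64, 0, 3072/5, 0, -49152/7, 0, 262144/3, …
Change of var in L_f (x↦r) gives L₀.
h=∫₀ˣh₀: take L = L₀·Dx.
L = (-4 + 32·x + 256·x^2 + 768·x^3 + 768·x^4)·Dx^2 + (1 + 4·x + 16·x^2 + 128·x^3 + 320·x^4 + 256·x^5)·Dx^3  (order 3).
h: a_k = 0, 0, 6, 8, -16, -384/5, -128/5, 5632/7, 15360/7, -16384/3, …
ICs: h(0) = 0, h′(0) = 0, h′′(0) = 12.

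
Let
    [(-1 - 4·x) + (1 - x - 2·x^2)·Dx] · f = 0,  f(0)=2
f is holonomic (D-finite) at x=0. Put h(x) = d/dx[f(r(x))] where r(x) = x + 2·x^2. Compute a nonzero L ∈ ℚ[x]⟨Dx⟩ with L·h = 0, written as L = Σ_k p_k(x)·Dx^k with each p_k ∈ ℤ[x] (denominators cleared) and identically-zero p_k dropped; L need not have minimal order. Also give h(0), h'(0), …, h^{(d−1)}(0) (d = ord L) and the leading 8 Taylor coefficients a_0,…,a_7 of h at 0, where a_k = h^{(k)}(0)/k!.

L = (10 + 72·x + 240·x^2 + 544·x^3 + 1344·x^4 + 1920·x^5 + 1280·x^6) + (-1 - 7·x - 12·x^2 + 32·x^3 + 200·x^4 + 384·x^5 + 448·x^6 + 256·x^7)·Dx  (order 1).
h: a_k = 2, 20, 102, 424, 1690, 6684, 25102, 92752, …
ICs: h(0) = 2.

f: a_k = 2, 2, 6, 10, 22, 42, 86, 170, …
h₀=f(r): pull back L_f along r ⇒ L₀.
Differentiate: ansatz ord ≤ ord L₀ ⇒ L.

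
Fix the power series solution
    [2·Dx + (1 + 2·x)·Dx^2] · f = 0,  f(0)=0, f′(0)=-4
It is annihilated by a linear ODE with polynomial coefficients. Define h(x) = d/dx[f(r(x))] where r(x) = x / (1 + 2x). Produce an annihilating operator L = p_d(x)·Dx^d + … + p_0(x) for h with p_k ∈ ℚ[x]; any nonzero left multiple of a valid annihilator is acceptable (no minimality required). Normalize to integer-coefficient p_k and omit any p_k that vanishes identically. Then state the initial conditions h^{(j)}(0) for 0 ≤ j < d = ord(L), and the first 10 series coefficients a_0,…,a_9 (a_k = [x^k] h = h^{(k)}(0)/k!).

L = (6 + 16·x) + (1 + 6·x + 8·x^2)·Dx  (order 1).
h: a_k = -4, 24, -112, 480, -1984, 8064, -32512, 130560, -523264, 2095104, …
ICs: h(0) = -4.

f: a_k = 0, -4, 4, -16/3, 8, -64/5, 64/3, -256/7, 64, -1024/9, …
f∘r: x↦r, Dx↦Dx/r' in L_f ⇒ L₀.
h₀' ⇒ L via d/dx closure of L₀.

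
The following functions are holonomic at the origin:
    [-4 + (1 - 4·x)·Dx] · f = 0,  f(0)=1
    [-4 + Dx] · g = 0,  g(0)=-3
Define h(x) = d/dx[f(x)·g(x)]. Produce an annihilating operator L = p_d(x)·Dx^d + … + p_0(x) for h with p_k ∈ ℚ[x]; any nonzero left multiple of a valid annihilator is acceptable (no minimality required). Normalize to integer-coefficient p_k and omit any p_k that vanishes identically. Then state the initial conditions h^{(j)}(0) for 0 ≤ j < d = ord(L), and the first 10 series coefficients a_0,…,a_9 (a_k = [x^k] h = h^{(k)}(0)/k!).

f: a_k = 1, 4, 16, 64, 256, 1024, 4096, 16384, 65536, 262144, …
g: a_k = -3, -12, -24, -32, -32, -128/5, -256/15, -1024/105, -512/105, -2048/945, …
h₀=f·g: eliminate ⇒ L₀, order ≤ 1·1.
Derive L from L₀ (diff closure).
L = (10 - 32·x + 32·x^2) + (-1 + 6·x - 8·x^2)·Dx  (order 1).
h: a_k = -24, -240, -1536, -8320, -41728, -1001984/5, -2805760/3, -448925696/105, -404033536/21, -80806715392/945, …
ICs: h(0) = -24.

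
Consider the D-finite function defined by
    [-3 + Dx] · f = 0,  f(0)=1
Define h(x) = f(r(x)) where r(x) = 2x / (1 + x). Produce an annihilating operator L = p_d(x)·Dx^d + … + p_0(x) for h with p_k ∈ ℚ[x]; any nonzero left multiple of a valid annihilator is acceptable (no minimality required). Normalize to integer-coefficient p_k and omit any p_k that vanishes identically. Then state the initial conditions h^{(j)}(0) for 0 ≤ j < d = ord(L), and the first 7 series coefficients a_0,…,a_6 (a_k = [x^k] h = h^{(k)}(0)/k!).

f: a_k = 1, 3, 9/2, 9/2, 27/8, 81/40, 81/80, …
Substitute x→r, Dx→(1/r')Dx; clear ⇒ L₀.
L = -6 + (1 + 2·x + x^2)·Dx  (order 1).
h: a_k = 1, 6, 12, 6, -6, -6/5, 24/5, …
ICs: h(0) = 1.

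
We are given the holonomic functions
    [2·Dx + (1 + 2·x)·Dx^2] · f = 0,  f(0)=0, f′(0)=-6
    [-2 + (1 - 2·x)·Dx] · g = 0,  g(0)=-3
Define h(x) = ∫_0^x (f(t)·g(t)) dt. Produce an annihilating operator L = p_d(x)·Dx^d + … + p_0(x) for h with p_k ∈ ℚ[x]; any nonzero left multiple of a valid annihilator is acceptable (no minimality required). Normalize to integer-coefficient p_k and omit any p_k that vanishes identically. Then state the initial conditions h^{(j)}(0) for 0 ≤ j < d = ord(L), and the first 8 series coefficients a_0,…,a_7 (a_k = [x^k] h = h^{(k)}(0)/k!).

L = 4·Dx + (2 + 12·x)·Dx^2 + (-1 + 4·x^2)·Dx^3  (order 3).
h: a_k = 0, 0, 9, 6, 15, 84/5, 188/5, 1776/35, …
ICs: h(0) = 0, h′(0) = 0, h′′(0) = 18.

f: a_k = 0, -6, 6, -8, 12, -96/5, 32, -384/7, …
g: a_k = -3, -6, -12, -24, -48, -96, -192, -384, …
L₀ := L_f ⊗_s L_g (sym. prod.), ord ≤ 2.
h=∫h₀ ⇒ L = L₀·Dx.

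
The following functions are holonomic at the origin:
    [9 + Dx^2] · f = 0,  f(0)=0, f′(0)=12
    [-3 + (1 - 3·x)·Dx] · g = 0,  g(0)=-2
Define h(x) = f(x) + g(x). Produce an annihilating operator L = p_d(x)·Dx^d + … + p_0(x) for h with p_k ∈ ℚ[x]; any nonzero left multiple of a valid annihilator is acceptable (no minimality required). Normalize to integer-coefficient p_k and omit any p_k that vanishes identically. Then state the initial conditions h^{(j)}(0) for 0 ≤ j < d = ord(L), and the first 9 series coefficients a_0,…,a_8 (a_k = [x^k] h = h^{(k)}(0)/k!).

L = (-63 + 54·x - 81·x^2) + (9 - 45·x + 81·x^2 - 81·x^3)·Dx + (-7 + 6·x - 9·x^2)·Dx^2 + (1 - 5·x + 9·x^2 - 9·x^3)·Dx^3  (order 3).
h: a_k = -2, 6, -18, -72, -162, -4779/10, -1458, -612603/140, -13122, …
ICs: h(0) = -2, h′(0) = 6, h′′(0) = -36.

f: a_k = 0, 12, 0, -18, 0, 81/10, 0, -243/140, 0, …
g: a_k = -2, -6, -18, -54, -162, -486, -1458, -4374, -13122, …
Sum ⇒ L₀ = lclm(L_f,L_g) in ℚ(x)⟨Dx⟩.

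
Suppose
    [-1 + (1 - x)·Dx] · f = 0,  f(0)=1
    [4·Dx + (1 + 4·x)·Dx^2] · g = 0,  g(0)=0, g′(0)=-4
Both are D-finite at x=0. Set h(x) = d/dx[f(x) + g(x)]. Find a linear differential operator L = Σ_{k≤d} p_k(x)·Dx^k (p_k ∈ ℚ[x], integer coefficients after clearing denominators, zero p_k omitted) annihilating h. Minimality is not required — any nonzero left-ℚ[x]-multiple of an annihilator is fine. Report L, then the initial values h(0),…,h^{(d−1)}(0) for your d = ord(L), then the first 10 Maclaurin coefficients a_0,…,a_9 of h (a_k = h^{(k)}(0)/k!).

L = (44 + 16·x) + (-13 + 56·x + 32·x^2)·Dx + (-3 - 11·x + 6·x^2 + 8·x^3)·Dx^2  (order 2).
h: a_k = -3, 18, -61, 260, -1019, 4102, -16377, 65544, -262135, 1048586, …
ICs: h(0) = -3, h′(0) = 18.

f: a_k = 1, 1, 1, 1, 1, 1, 1, 1, 1, 1, …
g: a_k = 0, -4, 8, -64/3, 64, -1024/5, 2048/3, -16384/7, 8192, -262144/9, …
h₀=f+g: left-lcm gives L₀, ord ≤ 3.
h=h₀': d/dx-closure on L₀ ⇒ L.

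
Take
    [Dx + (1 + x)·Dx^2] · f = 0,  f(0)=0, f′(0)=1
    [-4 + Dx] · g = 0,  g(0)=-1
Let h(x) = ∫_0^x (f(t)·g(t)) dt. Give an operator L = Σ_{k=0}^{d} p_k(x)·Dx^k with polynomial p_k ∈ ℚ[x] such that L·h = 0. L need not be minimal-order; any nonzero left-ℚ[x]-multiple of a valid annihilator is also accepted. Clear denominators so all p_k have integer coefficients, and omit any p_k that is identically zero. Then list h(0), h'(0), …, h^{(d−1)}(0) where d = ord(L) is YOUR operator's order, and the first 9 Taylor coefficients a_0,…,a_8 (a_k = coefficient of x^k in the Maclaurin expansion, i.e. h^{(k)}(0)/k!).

f: a_k = 0, 1, -1/2, 1/3, -1/4, 1/5, -1/6, 1/7, -1/8, …
g: a_k = -1, -4, -8, -32/3, -32/3, -128/15, -256/45, -1024/315, -512/315, …
Sym-product of L_f,L_g gives L₀ (≤ ord 2).
Integrate: L := L₀·Dx.
L = (12 + 16·x)·Dx + (-7 - 8·x)·Dx^2 + (1 + x)·Dx^3  (order 3).
h: a_k = 0, 0, -1/2, -7/6, -19/12, -31/20, -6/5, -97/126, -1067/2520, …
ICs: h(0) = 0, h′(0) = 0, h′′(0) = -1.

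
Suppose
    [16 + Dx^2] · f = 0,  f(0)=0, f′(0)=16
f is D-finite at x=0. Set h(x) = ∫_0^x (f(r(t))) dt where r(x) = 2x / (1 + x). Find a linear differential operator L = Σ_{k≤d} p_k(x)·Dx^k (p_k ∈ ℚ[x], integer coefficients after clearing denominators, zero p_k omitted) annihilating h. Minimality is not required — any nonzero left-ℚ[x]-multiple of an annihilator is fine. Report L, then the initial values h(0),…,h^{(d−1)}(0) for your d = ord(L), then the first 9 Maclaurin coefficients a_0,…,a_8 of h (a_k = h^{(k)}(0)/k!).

L = 64·Dx + (2 + 6·x + 6·x^2 + 2·x^3)·Dx^2 + (1 + 4·x + 6·x^2 + 4·x^3 + x^4)·Dx^3  (order 3).
h: a_k = 0, 0, 16, -32/3, -232/3, 992/5, -6928/45, -2080/7, 379244/315, …
ICs: h(0) = 0, h′(0) = 0, h′′(0) = 32.

f: a_k = 0, 16, 0, -128/3, 0, 512/15, 0, -4096/315, 0, …
L₀ from L_f via x↦r, Dx↦r'^{-1}Dx.
∫: right-multiply L₀ by Dx.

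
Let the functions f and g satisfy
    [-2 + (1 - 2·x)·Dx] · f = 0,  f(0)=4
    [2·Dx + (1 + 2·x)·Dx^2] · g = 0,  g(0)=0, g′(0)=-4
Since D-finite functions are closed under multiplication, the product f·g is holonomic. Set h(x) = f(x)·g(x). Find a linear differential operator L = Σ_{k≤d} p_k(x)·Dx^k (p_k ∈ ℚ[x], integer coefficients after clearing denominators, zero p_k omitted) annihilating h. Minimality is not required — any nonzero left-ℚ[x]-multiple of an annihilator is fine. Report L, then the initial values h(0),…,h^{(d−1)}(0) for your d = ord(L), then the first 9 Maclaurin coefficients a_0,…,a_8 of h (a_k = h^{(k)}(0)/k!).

L = 4 + (2 + 12·x)·Dx + (-1 + 4·x^2)·Dx^2  (order 2).
h: a_k = 0, -16, -16, -160/3, -224/3, -3008/15, -4736/15, -81664/105, -136448/105, …
ICs: h(0) = 0, h′(0) = -16.

f: a_k = 4, 8, 16, 32, 64, 128, 256, 512, 1024, …
g: a_k = 0, -4, 4, -16/3, 8, -64/5, 64/3, -256/7, 64, …
f·g: L₀ = L_f ⊗_s L_g, ord ≤ 1·2.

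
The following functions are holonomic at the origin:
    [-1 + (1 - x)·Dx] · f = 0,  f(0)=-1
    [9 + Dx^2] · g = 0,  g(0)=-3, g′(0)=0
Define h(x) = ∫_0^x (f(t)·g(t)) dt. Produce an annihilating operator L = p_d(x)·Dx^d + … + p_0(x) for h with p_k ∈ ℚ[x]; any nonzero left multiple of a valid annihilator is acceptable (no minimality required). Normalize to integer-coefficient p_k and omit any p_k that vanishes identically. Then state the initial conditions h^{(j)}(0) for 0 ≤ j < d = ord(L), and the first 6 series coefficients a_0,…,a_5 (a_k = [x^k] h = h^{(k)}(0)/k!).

f: a_k = -1, -1, -1, -1, -1, -1, …
g: a_k = -3, 0, 27/2, 0, -81/8, 0, …
Product ⇒ symmetric product L₀, ord ≤ 2.
∫: right-multiply L₀ by Dx.
L = (-9 + 9·x)·Dx + 2·Dx^2 + (-1 + x)·Dx^3  (order 3).
h: a_k = 0, 3, 3/2, -7/2, -21/8, -3/40, …
ICs: h(0) = 0, h′(0) = 3, h′′(0) = 3.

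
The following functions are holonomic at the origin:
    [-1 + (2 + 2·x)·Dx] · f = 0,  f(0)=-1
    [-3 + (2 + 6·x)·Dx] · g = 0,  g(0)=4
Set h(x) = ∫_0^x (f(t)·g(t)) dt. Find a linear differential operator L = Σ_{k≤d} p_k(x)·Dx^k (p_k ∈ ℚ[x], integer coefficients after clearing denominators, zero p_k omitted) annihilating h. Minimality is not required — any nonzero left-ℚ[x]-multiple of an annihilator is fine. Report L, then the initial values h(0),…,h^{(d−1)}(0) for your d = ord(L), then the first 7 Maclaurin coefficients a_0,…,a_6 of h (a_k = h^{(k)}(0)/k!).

L = (-2 - 3·x)·Dx + (1 + 4·x + 3·x^2)·Dx^2  (order 2).
h: a_k = 0, -4, -4, 2/3, -1, 17/10, -19/6, …
ICs: h(0) = 0, h′(0) = -4.

f: a_k = -1, -1/2, 1/8, -1/16, 5/128, -7/256, 21/1024, …
g: a_k = 4, 6, -9/2, 27/4, -405/32, 1701/64, -15309/256, …
L₀ := L_f ⊗_s L_g (sym. prod.), ord ≤ 1.
∫: right-multiply L₀ by Dx.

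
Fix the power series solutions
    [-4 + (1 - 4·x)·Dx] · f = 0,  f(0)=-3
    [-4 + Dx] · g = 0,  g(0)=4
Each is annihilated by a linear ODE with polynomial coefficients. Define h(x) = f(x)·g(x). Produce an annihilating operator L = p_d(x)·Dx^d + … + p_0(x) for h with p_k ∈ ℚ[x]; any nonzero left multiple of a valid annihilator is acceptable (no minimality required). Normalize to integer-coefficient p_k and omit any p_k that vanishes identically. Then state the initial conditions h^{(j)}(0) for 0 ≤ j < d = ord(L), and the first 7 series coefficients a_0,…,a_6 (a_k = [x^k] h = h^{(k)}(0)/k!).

L = (8 - 16·x) + (-1 + 4·x)·Dx  (order 1).
h: a_k = -12, -96, -480, -2048, -8320, -166912/5, -2003968/15, …
ICs: h(0) = -12.

f: a_k = -3, -12, -48, -192, -768, -3072, -12288, …
g: a_k = 4, 16, 32, 128/3, 128/3, 512/15, 1024/45, …
f·g: L₀ = L_f ⊗_s L_g, ord ≤ 1·1.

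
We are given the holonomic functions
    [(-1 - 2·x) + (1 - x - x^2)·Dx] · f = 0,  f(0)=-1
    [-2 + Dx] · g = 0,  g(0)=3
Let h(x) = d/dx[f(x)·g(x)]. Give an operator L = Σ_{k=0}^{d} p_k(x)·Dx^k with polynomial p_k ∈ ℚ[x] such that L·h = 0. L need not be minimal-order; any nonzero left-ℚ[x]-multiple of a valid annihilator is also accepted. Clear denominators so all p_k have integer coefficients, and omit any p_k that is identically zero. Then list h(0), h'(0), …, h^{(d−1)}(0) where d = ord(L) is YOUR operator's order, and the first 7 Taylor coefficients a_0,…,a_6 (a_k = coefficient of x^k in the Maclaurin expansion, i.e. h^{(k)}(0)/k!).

f: a_k = -1, -1, -2, -3, -5, -8, -13, …
g: a_k = 3, 6, 6, 4, 2, 4/5, 4/15, …
Product ⇒ symmetric product L₀, ord ≤ 1.
h=h₀': d/dx-closure on L₀ ⇒ L.
L = (12 + 2·x - 10·x^2 + 4·x^4) + (-3 + 3·x + 5·x^2 - 2·x^3 - 2·x^4)·Dx  (order 1).
h: a_k = -9, -36, -93, -204, -414, -4022/5, -7593/5, …
ICs: h(0) = -9.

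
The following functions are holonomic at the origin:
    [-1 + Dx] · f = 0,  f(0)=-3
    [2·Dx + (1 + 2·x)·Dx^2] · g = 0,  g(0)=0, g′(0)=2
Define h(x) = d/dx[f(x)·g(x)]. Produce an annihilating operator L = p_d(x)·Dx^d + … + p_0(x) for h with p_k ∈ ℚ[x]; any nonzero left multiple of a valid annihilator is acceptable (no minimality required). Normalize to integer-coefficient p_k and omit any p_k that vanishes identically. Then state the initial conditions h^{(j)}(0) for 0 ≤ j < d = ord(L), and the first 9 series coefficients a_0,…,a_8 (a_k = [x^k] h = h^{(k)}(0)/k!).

L = (5 - 4·x + 4·x^2) + (-4 + 4·x - 8·x^2)·Dx + (-1 + 4·x^2)·Dx^2  (order 2).
h: a_k = -6, 0, -15, 24, -209/4, 106, -25829/120, 6526/15, -393007/448, …
ICs: h(0) = -6, h′(0) = 0.

f: a_k = -3, -3, -3/2, -1/2, -1/8, -1/40, -1/240, -1/1680, -1/13440, …
g: a_k = 0, 2, -2, 8/3, -4, 32/5, -32/3, 128/7, -32, …
L₀ := L_f ⊗_s L_g (sym. prod.), ord ≤ 2.
Derive L from L₀ (diff closure).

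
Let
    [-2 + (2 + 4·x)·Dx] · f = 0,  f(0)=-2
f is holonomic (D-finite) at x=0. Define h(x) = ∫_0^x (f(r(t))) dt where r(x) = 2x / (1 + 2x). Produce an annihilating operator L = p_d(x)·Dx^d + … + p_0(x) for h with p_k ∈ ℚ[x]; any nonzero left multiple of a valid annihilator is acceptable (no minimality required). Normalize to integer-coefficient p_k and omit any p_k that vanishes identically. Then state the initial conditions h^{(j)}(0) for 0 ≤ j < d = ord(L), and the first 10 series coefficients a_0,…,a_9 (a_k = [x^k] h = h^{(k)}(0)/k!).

L = -2·Dx + (1 + 8·x + 12·x^2)·Dx^2  (order 2).
h: a_k = 0, -2, -2, 4, -10, 148/5, -100, 2616/7, -1506, 6420, …
ICs: h(0) = 0, h′(0) = -2.

f: a_k = -2, -2, 1, -1, 5/4, -7/4, 21/8, -33/8, 429/64, -715/64, …
h₀=f(r): pull back L_f along r ⇒ L₀.
h=∫₀ˣh₀: take L = L₀·Dx.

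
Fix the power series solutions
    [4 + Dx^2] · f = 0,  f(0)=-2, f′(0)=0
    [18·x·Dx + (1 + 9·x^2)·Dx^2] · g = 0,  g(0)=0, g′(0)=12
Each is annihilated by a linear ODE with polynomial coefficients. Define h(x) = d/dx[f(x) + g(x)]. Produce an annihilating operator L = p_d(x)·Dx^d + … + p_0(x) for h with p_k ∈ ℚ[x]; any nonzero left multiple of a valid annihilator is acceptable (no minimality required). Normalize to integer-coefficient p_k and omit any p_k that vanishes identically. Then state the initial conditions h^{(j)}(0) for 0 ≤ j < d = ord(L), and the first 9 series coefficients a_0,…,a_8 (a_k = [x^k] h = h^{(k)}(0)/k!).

f: a_k = -2, 0, 4, 0, -4/3, 0, 8/45, 0, -4/315, …
g: a_k = 0, 12, 0, -36, 0, 972/5, 0, -8748/7, 0, …
h₀=f+g: left-lcm gives L₀, ord ≤ 4.
Differentiate: ansatz ord ≤ ord L₀ ⇒ L.
L = (-3744·x + 37584·x^3 + 11664·x^5) + (-28 + 864·x^2 + 10692·x^4 + 5832·x^6)·Dx + (-936·x + 9396·x^3 + 2916·x^5)·Dx^2 + (-7 + 216·x^2 + 2673·x^4 + 1458·x^6)·Dx^3  (order 3).
h: a_k = 12, 8, -108, -16/3, 972, 16/15, -8748, -32/315, 78732, …
ICs: h(0) = 12, h′(0) = 8, h′′(0) = -216.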